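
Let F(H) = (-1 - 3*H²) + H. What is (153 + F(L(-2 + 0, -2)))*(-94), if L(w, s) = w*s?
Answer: -10152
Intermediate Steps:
L(w, s) = s*w
F(H) = -1 + H - 3*H²
(153 + F(L(-2 + 0, -2)))*(-94) = (153 + (-1 - 2*(-2 + 0) - 3*4*(-2 + 0)²))*(-94) = (153 + (-1 - 2*(-2) - 3*(-2*(-2))²))*(-94) = (153 + (-1 + 4 - 3*4²))*(-94) = (153 + (-1 + 4 - 3*16))*(-94) = (153 + (-1 + 4 - 48))*(-94) = (153 - 45)*(-94) = 108*(-94) = -10152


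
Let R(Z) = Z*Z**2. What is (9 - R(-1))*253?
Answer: 2530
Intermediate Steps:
R(Z) = Z**3
(9 - R(-1))*253 = (9 - 1*(-1)**3)*253 = (9 - 1*(-1))*253 = (9 + 1)*253 = 10*253 = 2530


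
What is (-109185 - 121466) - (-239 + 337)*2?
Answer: -230847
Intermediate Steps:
(-109185 - 121466) - (-239 + 337)*2 = -230651 - 98*2 = -230651 - 1*196 = -230651 - 196 = -230847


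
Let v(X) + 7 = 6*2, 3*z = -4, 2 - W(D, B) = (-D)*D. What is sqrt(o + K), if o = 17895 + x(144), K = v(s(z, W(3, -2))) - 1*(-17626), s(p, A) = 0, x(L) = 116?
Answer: sqrt(35642) ≈ 188.79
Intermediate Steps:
W(D, B) = 2 + D**2 (W(D, B) = 2 - (-D)*D = 2 - (-1)*D**2 = 2 + D**2)
z = -4/3 (z = (1/3)*(-4) = -4/3 ≈ -1.3333)
v(X) = 5 (v(X) = -7 + 6*2 = -7 + 12 = 5)
K = 17631 (K = 5 - 1*(-17626) = 5 + 17626 = 17631)
o = 18011 (o = 17895 + 116 = 18011)
sqrt(o + K) = sqrt(18011 + 17631) = sqrt(35642)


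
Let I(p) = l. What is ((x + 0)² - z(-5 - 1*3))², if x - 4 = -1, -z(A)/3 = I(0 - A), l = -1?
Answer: 36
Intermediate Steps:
I(p) = -1
z(A) = 3 (z(A) = -3*(-1) = 3)
x = 3 (x = 4 - 1 = 3)
((x + 0)² - z(-5 - 1*3))² = ((3 + 0)² - 1*3)² = (3² - 3)² = (9 - 3)² = 6² = 36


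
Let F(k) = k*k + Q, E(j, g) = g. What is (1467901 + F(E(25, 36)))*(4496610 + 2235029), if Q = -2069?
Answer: 9876176062792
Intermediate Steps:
F(k) = -2069 + k² (F(k) = k*k - 2069 = k² - 2069 = -2069 + k²)
(1467901 + F(E(25, 36)))*(4496610 + 2235029) = (1467901 + (-2069 + 36²))*(4496610 + 2235029) = (1467901 + (-2069 + 1296))*6731639 = (1467901 - 773)*6731639 = 1467128*6731639 = 9876176062792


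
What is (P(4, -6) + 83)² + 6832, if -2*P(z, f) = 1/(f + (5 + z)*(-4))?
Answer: 96829321/7056 ≈ 13723.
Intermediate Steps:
P(z, f) = -1/(2*(-20 + f - 4*z)) (P(z, f) = -1/(2*(f + (5 + z)*(-4))) = -1/(2*(f + (-20 - 4*z))) = -1/(2*(-20 + f - 4*z)))
(P(4, -6) + 83)² + 6832 = (1/(2*(20 - 1*(-6) + 4*4)) + 83)² + 6832 = (1/(2*(20 + 6 + 16)) + 83)² + 6832 = ((½)/42 + 83)² + 6832 = ((½)*(1/42) + 83)² + 6832 = (1/84 + 83)² + 6832 = (6973/84)² + 6832 = 48622729/7056 + 6832 = 96829321/7056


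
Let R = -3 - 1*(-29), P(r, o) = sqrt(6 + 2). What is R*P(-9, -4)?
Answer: 52*sqrt(2) ≈ 73.539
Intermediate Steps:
P(r, o) = 2*sqrt(2) (P(r, o) = sqrt(8) = 2*sqrt(2))
R = 26 (R = -3 + 29 = 26)
R*P(-9, -4) = 26*(2*sqrt(2)) = 52*sqrt(2)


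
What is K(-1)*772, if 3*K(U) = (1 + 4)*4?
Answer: 15440/3 ≈ 5146.7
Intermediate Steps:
K(U) = 20/3 (K(U) = ((1 + 4)*4)/3 = (5*4)/3 = (⅓)*20 = 20/3)
K(-1)*772 = (20/3)*772 = 15440/3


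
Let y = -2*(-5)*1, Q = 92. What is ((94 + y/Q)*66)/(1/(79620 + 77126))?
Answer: 22392263322/23 ≈ 9.7358e+8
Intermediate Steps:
y = 10 (y = 10*1 = 10)
((94 + y/Q)*66)/(1/(79620 + 77126)) = ((94 + 10/92)*66)/(1/(79620 + 77126)) = ((94 + 10*(1/92))*66)/(1/156746) = ((94 + 5/46)*66)/(1/156746) = ((4329/46)*66)*156746 = (142857/23)*156746 = 22392263322/23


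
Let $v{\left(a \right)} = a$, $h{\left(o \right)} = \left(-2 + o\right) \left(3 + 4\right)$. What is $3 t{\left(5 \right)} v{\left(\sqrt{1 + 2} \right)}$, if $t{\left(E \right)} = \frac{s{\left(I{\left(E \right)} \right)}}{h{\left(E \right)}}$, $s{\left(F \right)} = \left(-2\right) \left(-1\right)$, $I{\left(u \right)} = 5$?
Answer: $\frac{2 \sqrt{3}}{7} \approx 0.49487$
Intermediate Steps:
$s{\left(F \right)} = 2$
$h{\left(o \right)} = -14 + 7 o$ ($h{\left(o \right)} = \left(-2 + o\right) 7 = -14 + 7 o$)
$t{\left(E \right)} = \frac{2}{-14 + 7 E}$
$3 t{\left(5 \right)} v{\left(\sqrt{1 + 2} \right)} = 3 \frac{2}{7 \left(-2 + 5\right)} \sqrt{1 + 2} = 3 \frac{2}{7 \cdot 3} \sqrt{3} = 3 \cdot \frac{2}{7} \cdot \frac{1}{3} \sqrt{3} = 3 \cdot \frac{2}{21} \sqrt{3} = \frac{2 \sqrt{3}}{7}$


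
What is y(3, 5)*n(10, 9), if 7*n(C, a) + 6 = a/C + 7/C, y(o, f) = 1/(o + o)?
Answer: -11/105 ≈ -0.10476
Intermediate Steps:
y(o, f) = 1/(2*o)
n(C, a) = -6/7 + 1/C + a/(7*C) (n(C, a) = -6/7 + (a/C + 7/C)/7 = -6/7 + (7/C + a/C)/7 = -6/7 + (1/C + a/(7*C)) = -6/7 + 1/C + a/(7*C))
y(3, 5)*n(10, 9) = ((1/2)/3)*((1/7)*(7 + 9 - 6*10)/10) = ((1/2)*(1/3))*((1/7)*(1/10)*(7 + 9 - 60)) = ((1/7)*(1/10)*(-44))/6 = (1/6)*(-22/35) = -11/105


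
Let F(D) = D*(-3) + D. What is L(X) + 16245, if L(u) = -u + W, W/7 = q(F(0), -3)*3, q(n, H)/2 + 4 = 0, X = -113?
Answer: 16190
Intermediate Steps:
F(D) = -2*D (F(D) = -3*D + D = -2*D)
q(n, H) = -8 (q(n, H) = -8 + 2*0 = -8 + 0 = -8)
W = -168 (W = 7*(-8*3) = 7*(-24) = -168)
L(u) = -168 - u (L(u) = -u - 168 = -168 - u)
L(X) + 16245 = (-168 - 1*(-113)) + 16245 = (-168 + 113) + 16245 = -55 + 16245 = 16190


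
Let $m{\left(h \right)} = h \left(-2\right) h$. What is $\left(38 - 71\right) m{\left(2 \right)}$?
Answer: $264$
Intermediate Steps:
$m{\left(h \right)} = - 2 h^{2}$ ($m{\left(h \right)} = - 2 h h = - 2 h^{2}$)
$\left(38 - 71\right) m{\left(2 \right)} = \left(38 - 71\right) \left(- 2 \cdot 2^{2}\right) = - 33 \left(\left(-2\right) 4\right) = \left(-33\right) \left(-8\right) = 264$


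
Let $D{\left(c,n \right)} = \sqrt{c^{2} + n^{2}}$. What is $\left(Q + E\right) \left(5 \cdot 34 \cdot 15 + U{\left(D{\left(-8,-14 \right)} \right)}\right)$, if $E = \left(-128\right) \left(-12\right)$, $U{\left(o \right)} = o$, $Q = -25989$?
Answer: $-62355150 - 48906 \sqrt{65} \approx -6.2749 \cdot 10^{7}$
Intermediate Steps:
$E = 1536$
$\left(Q + E\right) \left(5 \cdot 34 \cdot 15 + U{\left(D{\left(-8,-14 \right)} \right)}\right) = \left(-25989 + 1536\right) \left(5 \cdot 34 \cdot 15 + \sqrt{\left(-8\right)^{2} + \left(-14\right)^{2}}\right) = - 24453 \left(170 \cdot 15 + \sqrt{64 + 196}\right) = - 24453 \left(2550 + \sqrt{260}\right) = - 24453 \left(2550 + 2 \sqrt{65}\right) = -62355150 - 48906 \sqrt{65}$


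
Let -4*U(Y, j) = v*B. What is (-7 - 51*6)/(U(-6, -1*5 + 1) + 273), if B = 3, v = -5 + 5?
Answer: -313/273 ≈ -1.1465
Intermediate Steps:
v = 0
U(Y, j) = 0 (U(Y, j) = -0*3 = -1/4*0 = 0)
(-7 - 51*6)/(U(-6, -1*5 + 1) + 273) = (-7 - 51*6)/(0 + 273) = (-7 - 306)/273 = -313*1/273 = -313/273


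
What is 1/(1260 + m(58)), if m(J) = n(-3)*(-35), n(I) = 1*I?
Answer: 1/1365 ≈ 0.00073260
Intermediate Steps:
n(I) = I
m(J) = 105 (m(J) = -3*(-35) = 105)
1/(1260 + m(58)) = 1/(1260 + 105) = 1/1365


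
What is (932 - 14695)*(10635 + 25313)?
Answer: -494752324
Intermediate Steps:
(932 - 14695)*(10635 + 25313) = -13763*35948 = -494752324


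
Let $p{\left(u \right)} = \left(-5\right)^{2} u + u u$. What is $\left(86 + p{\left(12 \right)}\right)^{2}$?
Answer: $280900$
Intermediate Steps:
$p{\left(u \right)} = u^{2} + 25 u$ ($p{\left(u \right)} = 25 u + u^{2} = u^{2} + 25 u$)
$\left(86 + p{\left(12 \right)}\right)^{2} = \left(86 + 12 \left(25 + 12\right)\right)^{2} = \left(86 + 12 \cdot 37\right)^{2} = \left(86 + 444\right)^{2} = 530^{2} = 280900$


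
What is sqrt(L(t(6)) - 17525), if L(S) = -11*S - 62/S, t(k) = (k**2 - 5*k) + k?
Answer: I*sqrt(635838)/6 ≈ 132.9*I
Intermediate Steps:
t(k) = k**2 - 4*k
L(S) = -62/S - 11*S (L(S) = -11*S - 62/S = -62/S - 11*S)
sqrt(L(t(6)) - 17525) = sqrt((-62*1/(6*(-4 + 6)) - 66*(-4 + 6)) - 17525) = sqrt((-62/(6*2) - 66*2) - 17525) = sqrt((-62/12 - 11*12) - 17525) = sqrt((-62*1/12 - 132) - 17525) = sqrt((-31/6 - 132) - 17525) = sqrt(-823/6 - 17525) = sqrt(-105973/6) = I*sqrt(635838)/6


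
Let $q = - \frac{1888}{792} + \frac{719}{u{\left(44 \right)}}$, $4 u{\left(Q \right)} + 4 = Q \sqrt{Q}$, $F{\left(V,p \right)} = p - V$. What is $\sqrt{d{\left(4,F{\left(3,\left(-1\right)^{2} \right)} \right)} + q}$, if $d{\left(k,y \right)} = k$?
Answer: $\frac{\sqrt{781231 + 38720 \sqrt{11}}}{33 \sqrt{-1 + 22 \sqrt{11}}} \approx 3.4069$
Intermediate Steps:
$u{\left(Q \right)} = -1 + \frac{Q^{\frac{3}{2}}}{4}$ ($u{\left(Q \right)} = -1 + \frac{Q \sqrt{Q}}{4} = -1 + \frac{Q^{\frac{3}{2}}}{4}$)
$q = - \frac{236}{99} + \frac{719}{-1 + 22 \sqrt{11}}$ ($q = - \frac{1888}{792} + \frac{719}{-1 + \frac{44^{\frac{3}{2}}}{4}} = \left(-1888\right) \frac{1}{792} + \frac{719}{-1 + \frac{88 \sqrt{11}}{4}} = - \frac{236}{99} + \frac{719}{-1 + 22 \sqrt{11}} \approx 7.607$)
$\sqrt{d{\left(4,F{\left(3,\left(-1\right)^{2} \right)} \right)} + q} = \sqrt{4 - \left(\frac{1185047}{526977} - \frac{15818 \sqrt{11}}{5323}\right)} = \sqrt{\frac{922861}{526977} + \frac{15818 \sqrt{11}}{5323}}$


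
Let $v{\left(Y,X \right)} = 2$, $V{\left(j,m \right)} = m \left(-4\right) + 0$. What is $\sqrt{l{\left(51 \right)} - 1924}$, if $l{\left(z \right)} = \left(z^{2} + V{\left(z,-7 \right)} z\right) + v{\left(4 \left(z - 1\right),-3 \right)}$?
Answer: $7 \sqrt{43} \approx 45.902$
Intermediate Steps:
$V{\left(j,m \right)} = - 4 m$ ($V{\left(j,m \right)} = - 4 m + 0 = - 4 m$)
$l{\left(z \right)} = 2 + z^{2} + 28 z$ ($l{\left(z \right)} = \left(z^{2} + \left(-4\right) \left(-7\right) z\right) + 2 = \left(z^{2} + 28 z\right) + 2 = 2 + z^{2} + 28 z$)
$\sqrt{l{\left(51 \right)} - 1924} = \sqrt{\left(2 + 51^{2} + 28 \cdot 51\right) - 1924} = \sqrt{\left(2 + 2601 + 1428\right) - 1924} = \sqrt{4031 - 1924} = \sqrt{2107} = 7 \sqrt{43}$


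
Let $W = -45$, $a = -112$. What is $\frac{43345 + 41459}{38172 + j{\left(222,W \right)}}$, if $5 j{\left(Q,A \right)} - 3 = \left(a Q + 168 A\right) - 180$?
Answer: $\frac{141340}{52753} \approx 2.6793$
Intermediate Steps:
$j{\left(Q,A \right)} = - \frac{177}{5} - \frac{112 Q}{5} + \frac{168 A}{5}$ ($j{\left(Q,A \right)} = \frac{3}{5} + \frac{\left(- 112 Q + 168 A\right) - 180}{5} = \frac{3}{5} + \frac{-180 - 112 Q + 168 A}{5} = \frac{3}{5} - \left(36 - \frac{168 A}{5} + \frac{112 Q}{5}\right) = - \frac{177}{5} - \frac{112 Q}{5} + \frac{168 A}{5}$)
$\frac{43345 + 41459}{38172 + j{\left(222,W \right)}} = \frac{43345 + 41459}{38172 - \frac{32601}{5}} = \frac{84804}{38172 - \frac{32601}{5}} = \frac{84804}{\frac{158259}{5}} = 84804 \cdot \frac{5}{158259} = \frac{141340}{52753}$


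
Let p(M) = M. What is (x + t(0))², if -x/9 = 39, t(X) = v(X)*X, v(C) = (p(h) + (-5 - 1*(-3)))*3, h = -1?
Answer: 123201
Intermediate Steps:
v(C) = -9 (v(C) = (-1 + (-5 - 1*(-3)))*3 = (-1 + (-5 + 3))*3 = (-1 - 2)*3 = -3*3 = -9)
t(X) = -9*X
x = -351 (x = -9*39 = -351)
(x + t(0))² = (-351 - 9*0)² = (-351 + 0)² = (-351)² = 123201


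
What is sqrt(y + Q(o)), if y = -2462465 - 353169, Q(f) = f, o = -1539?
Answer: I*sqrt(2817173) ≈ 1678.4*I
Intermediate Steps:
y = -2815634
sqrt(y + Q(o)) = sqrt(-2815634 - 1539) = sqrt(-2817173) = I*sqrt(2817173)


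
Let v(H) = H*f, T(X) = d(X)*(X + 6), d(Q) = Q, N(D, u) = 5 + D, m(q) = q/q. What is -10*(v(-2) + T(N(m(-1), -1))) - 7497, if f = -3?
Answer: -8277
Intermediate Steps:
m(q) = 1
T(X) = X*(6 + X) (T(X) = X*(X + 6) = X*(6 + X))
v(H) = -3*H (v(H) = H*(-3) = -3*H)
-10*(v(-2) + T(N(m(-1), -1))) - 7497 = -10*(-3*(-2) + (5 + 1)*(6 + (5 + 1))) - 7497 = -10*(6 + 6*(6 + 6)) - 7497 = -10*(6 + 6*12) - 7497 = -10*(6 + 72) - 7497 = -10*78 - 7497 = -780 - 7497 = -8277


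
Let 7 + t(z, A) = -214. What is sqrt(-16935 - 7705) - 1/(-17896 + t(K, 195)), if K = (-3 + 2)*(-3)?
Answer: 1/18117 + 8*I*sqrt(385) ≈ 5.5197e-5 + 156.97*I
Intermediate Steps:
K = 3 (K = -1*(-3) = 3)
t(z, A) = -221 (t(z, A) = -7 - 214 = -221)
sqrt(-16935 - 7705) - 1/(-17896 + t(K, 195)) = sqrt(-16935 - 7705) - 1/(-17896 - 221) = sqrt(-24640) - 1/(-18117) = 8*I*sqrt(385) - 1*(-1/18117) = 8*I*sqrt(385) + 1/18117 = 1/18117 + 8*I*sqrt(385)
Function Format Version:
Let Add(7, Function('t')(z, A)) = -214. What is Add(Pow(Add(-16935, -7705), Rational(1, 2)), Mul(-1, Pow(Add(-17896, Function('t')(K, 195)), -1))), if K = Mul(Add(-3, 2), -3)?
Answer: Add(Rational(1, 18117), Mul(8, I, Pow(385, Rational(1, 2)))) ≈ Add(5.5197e-5, Mul(156.97, I))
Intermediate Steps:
K = 3 (K = Mul(-1, -3) = 3)
Function('t')(z, A) = -221 (Function('t')(z, A) = Add(-7, -214) = -221)
Add(Pow(Add(-16935, -7705), Rational(1, 2)), Mul(-1, Pow(Add(-17896, Function('t')(K, 195)), -1))) = Add(Pow(Add(-16935, -7705), Rational(1, 2)), Mul(-1, Pow(Add(-17896, -221), -1))) = Add(Pow(-24640, Rational(1, 2)), Mul(-1, Pow(-18117, -1))) = Add(Mul(8, I, Pow(385, Rational(1, 2))), Mul(-1, Rational(-1, 18117))) = Add(Mul(8, I, Pow(385, Rational(1, 2))), Rational(1, 18117)) = Add(Rational(1, 18117), Mul(8, I, Pow(385, Rational(1, 2))))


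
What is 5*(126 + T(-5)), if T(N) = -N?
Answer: 655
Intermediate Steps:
5*(126 + T(-5)) = 5*(126 - 1*(-5)) = 5*(126 + 5) = 5*131 = 655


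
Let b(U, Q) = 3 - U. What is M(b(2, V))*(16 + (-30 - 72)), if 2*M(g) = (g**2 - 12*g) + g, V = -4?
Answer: 430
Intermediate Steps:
M(g) = g**2/2 - 11*g/2 (M(g) = ((g**2 - 12*g) + g)/2 = (g**2 - 11*g)/2 = g**2/2 - 11*g/2)
M(b(2, V))*(16 + (-30 - 72)) = ((3 - 1*2)*(-11 + (3 - 1*2))/2)*(16 + (-30 - 72)) = ((3 - 2)*(-11 + (3 - 2))/2)*(16 - 102) = ((1/2)*1*(-11 + 1))*(-86) = ((1/2)*1*(-10))*(-86) = -5*(-86) = 430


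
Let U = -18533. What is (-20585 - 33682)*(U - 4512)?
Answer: 1250583015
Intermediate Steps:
(-20585 - 33682)*(U - 4512) = (-20585 - 33682)*(-18533 - 4512) = -54267*(-23045) = 1250583015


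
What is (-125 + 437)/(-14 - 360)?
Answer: -156/187 ≈ -0.83422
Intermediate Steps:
(-125 + 437)/(-14 - 360) = 312/(-374) = 312*(-1/374) = -156/187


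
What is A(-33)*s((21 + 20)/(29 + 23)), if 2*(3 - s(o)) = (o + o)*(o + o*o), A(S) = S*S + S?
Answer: 8761203/4394 ≈ 1993.9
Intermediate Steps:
A(S) = S + S² (A(S) = S² + S = S + S²)
s(o) = 3 - o*(o + o²) (s(o) = 3 - (o + o)*(o + o*o)/2 = 3 - 2*o*(o + o²)/2 = 3 - o*(o + o²))
A(-33)*s((21 + 20)/(29 + 23)) = (-33*(1 - 33))*(3 - ((21 + 20)/(29 + 23))² - ((21 + 20)/(29 + 23))³) = (-33*(-32))*(3 - (41/52)² - (41/52)³) = 1056*(3 - (41*(1/52))² - (41*(1/52))³) = 1056*(3 - (41/52)² - (41/52)³) = 1056*(3 - 1*1681/2704 - 1*68921/140608) = 1056*(3 - 1681/2704 - 68921/140608) = 1056*(265491/140608) = 8761203/4394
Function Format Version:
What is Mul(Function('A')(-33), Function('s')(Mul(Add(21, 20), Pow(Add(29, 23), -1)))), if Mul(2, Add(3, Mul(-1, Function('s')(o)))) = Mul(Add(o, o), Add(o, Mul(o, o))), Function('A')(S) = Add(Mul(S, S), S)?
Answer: Rational(8761203, 4394) ≈ 1993.9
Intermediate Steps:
Function('A')(S) = Add(S, Pow(S, 2)) (Function('A')(S) = Add(Pow(S, 2), S) = Add(S, Pow(S, 2)))
Function('s')(o) = Add(3, Mul(-1, o, Add(o, Pow(o, 2)))) (Function('s')(o) = Add(3, Mul(Rational(-1, 2), Mul(Add(o, o), Add(o, Mul(o, o))))) = Add(3, Mul(Rational(-1, 2), Mul(Mul(2, o), Add(o, Pow(o, 2))))) = Add(3, Mul(Rational(-1, 2), Mul(2, o, Add(o, Pow(o, 2))))) = Add(3, Mul(-1, o, Add(o, Pow(o, 2)))))
Mul(Function('A')(-33), Function('s')(Mul(Add(21, 20), Pow(Add(29, 23), -1)))) = Mul(Mul(-33, Add(1, -33)), Add(3, Mul(-1, Pow(Mul(Add(21, 20), Pow(Add(29, 23), -1)), 2)), Mul(-1, Pow(Mul(Add(21, 20), Pow(Add(29, 23), -1)), 3)))) = Mul(Mul(-33, -32), Add(3, Mul(-1, Pow(Mul(41, Pow(52, -1)), 2)), Mul(-1, Pow(Mul(41, Pow(52, -1)), 3)))) = Mul(1056, Add(3, Mul(-1, Pow(Mul(41, Rational(1, 52)), 2)), Mul(-1, Pow(Mul(41, Rational(1, 52)), 3)))) = Mul(1056, Add(3, Mul(-1, Pow(Rational(41, 52), 2)), Mul(-1, Pow(Rational(41, 52), 3)))) = Mul(1056, Add(3, Mul(-1, Rational(1681, 2704)), Mul(-1, Rational(68921, 140608)))) = Mul(1056, Add(3, Rational(-1681, 2704), Rational(-68921, 140608))) = Mul(1056, Rational(265491, 140608)) = Rational(8761203, 4394)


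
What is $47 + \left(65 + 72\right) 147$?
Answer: $20186$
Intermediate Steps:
$47 + \left(65 + 72\right) 147 = 47 + 137 \cdot 147 = 47 + 20139 = 20186$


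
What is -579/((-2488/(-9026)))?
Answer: -2613027/1244 ≈ -2100.5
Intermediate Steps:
-579/((-2488/(-9026))) = -579/((-2488*(-1/9026))) = -579/1244/4513 = -579*4513/1244 = -2613027/1244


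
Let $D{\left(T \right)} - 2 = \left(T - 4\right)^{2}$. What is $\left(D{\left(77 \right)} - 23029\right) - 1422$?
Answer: $-19120$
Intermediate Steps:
$D{\left(T \right)} = 2 + \left(-4 + T\right)^{2}$ ($D{\left(T \right)} = 2 + \left(T - 4\right)^{2} = 2 + \left(-4 + T\right)^{2}$)
$\left(D{\left(77 \right)} - 23029\right) - 1422 = \left(\left(2 + \left(-4 + 77\right)^{2}\right) - 23029\right) - 1422 = \left(\left(2 + 73^{2}\right) - 23029\right) - 1422 = \left(\left(2 + 5329\right) - 23029\right) - 1422 = \left(5331 - 23029\right) - 1422 = -17698 - 1422 = -19120$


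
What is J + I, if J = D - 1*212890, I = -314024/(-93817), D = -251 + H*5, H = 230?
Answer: -19888045623/93817 ≈ -2.1199e+5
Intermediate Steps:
D = 899 (D = -251 + 230*5 = -251 + 1150 = 899)
I = 314024/93817 (I = -314024*(-1/93817) = 314024/93817 ≈ 3.3472)
J = -211991 (J = 899 - 1*212890 = 899 - 212890 = -211991)
J + I = -211991 + 314024/93817 = -19888045623/93817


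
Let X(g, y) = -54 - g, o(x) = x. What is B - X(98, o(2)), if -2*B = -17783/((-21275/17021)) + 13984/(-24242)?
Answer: -156099808661/22423850 ≈ -6961.3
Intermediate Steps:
B = -159508233861/22423850 (B = -(-17783/((-21275/17021)) + 13984/(-24242))/2 = -(-17783/((-21275*1/17021)) + 13984*(-1/24242))/2 = -(-17783/(-21275/17021) - 304/527)/2 = -(-17783*(-17021/21275) - 304/527)/2 = -(302684443/21275 - 304/527)/2 = -½*159508233861/11211925 = -159508233861/22423850 ≈ -7113.3)
B - X(98, o(2)) = -159508233861/22423850 - (-54 - 1*98) = -159508233861/22423850 - (-54 - 98) = -159508233861/22423850 - 1*(-152) = -159508233861/22423850 + 152 = -156099808661/22423850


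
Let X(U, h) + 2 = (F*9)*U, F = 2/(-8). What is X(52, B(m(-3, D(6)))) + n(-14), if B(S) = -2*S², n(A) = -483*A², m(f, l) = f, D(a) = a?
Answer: -94787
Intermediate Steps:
F = -¼ (F = 2*(-⅛) = -¼ ≈ -0.25000)
X(U, h) = -2 - 9*U/4 (X(U, h) = -2 + (-¼*9)*U = -2 - 9*U/4)
X(52, B(m(-3, D(6)))) + n(-14) = (-2 - 9/4*52) - 483*(-14)² = (-2 - 117) - 483*196 = -119 - 94668 = -94787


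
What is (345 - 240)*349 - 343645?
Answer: -307000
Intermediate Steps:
(345 - 240)*349 - 343645 = 105*349 - 343645 = 36645 - 343645 = -307000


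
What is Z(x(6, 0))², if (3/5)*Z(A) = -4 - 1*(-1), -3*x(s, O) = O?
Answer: 25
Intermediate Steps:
x(s, O) = -O/3
Z(A) = -5 (Z(A) = 5*(-4 - 1*(-1))/3 = 5*(-4 + 1)/3 = (5/3)*(-3) = -5)
Z(x(6, 0))² = (-5)² = 25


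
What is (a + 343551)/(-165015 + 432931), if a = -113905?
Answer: 114823/133958 ≈ 0.85716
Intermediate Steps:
(a + 343551)/(-165015 + 432931) = (-113905 + 343551)/(-165015 + 432931) = 229646/267916 = 229646*(1/267916) = 114823/133958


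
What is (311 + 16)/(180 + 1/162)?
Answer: 52974/29161 ≈ 1.8166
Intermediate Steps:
(311 + 16)/(180 + 1/162) = 327/(180 + 1/162) = 327/(29161/162) = 327*(162/29161) = 52974/29161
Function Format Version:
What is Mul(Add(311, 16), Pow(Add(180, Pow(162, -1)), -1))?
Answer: Rational(52974, 29161) ≈ 1.8166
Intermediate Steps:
Mul(Add(311, 16), Pow(Add(180, Pow(162, -1)), -1)) = Mul(327, Pow(Add(180, Rational(1, 162)), -1)) = Mul(327, Pow(Rational(29161, 162), -1)) = Mul(327, Rational(162, 29161)) = Rational(52974, 29161)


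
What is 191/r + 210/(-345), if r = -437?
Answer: -457/437 ≈ -1.0458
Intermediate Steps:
191/r + 210/(-345) = 191/(-437) + 210/(-345) = 191*(-1/437) + 210*(-1/345) = -191/437 - 14/23 = -457/437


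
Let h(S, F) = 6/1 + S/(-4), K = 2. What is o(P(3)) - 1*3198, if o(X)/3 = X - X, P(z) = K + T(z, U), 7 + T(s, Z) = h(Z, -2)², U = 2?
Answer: -3198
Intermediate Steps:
h(S, F) = 6 - S/4 (h(S, F) = 6*1 + S*(-¼) = 6 - S/4)
T(s, Z) = -7 + (6 - Z/4)²
P(z) = 101/4 (P(z) = 2 + (-7 + (-24 + 2)²/16) = 2 + (-7 + (1/16)*(-22)²) = 2 + (-7 + (1/16)*484) = 2 + (-7 + 121/4) = 2 + 93/4 = 101/4)
o(X) = 0 (o(X) = 3*(X - X) = 3*0 = 0)
o(P(3)) - 1*3198 = 0 - 1*3198 = 0 - 3198 = -3198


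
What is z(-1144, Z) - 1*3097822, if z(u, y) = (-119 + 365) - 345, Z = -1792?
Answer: -3097921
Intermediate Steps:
z(u, y) = -99 (z(u, y) = 246 - 345 = -99)
z(-1144, Z) - 1*3097822 = -99 - 1*3097822 = -99 - 3097822 = -3097921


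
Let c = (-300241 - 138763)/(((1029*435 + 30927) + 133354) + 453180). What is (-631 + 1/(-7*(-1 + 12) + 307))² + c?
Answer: 5608265473444529/14085630100 ≈ 3.9816e+5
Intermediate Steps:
c = -109751/266269 (c = -439004/(((447615 + 30927) + 133354) + 453180) = -439004/((478542 + 133354) + 453180) = -439004/(611896 + 453180) = -439004/1065076 = -439004*1/1065076 = -109751/266269 ≈ -0.41218)
(-631 + 1/(-7*(-1 + 12) + 307))² + c = (-631 + 1/(-7*(-1 + 12) + 307))² - 109751/266269 = (-631 + 1/(-7*11 + 307))² - 109751/266269 = (-631 + 1/(-77 + 307))² - 109751/266269 = (-631 + 1/230)² - 109751/266269 = (-145129/230)² - 109751/266269 = 21062426641/52900 - 109751/266269 = 5608265473444529/14085630100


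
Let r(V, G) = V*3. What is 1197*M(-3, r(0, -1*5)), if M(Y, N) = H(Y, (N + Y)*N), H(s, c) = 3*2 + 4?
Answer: 11970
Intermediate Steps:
r(V, G) = 3*V
H(s, c) = 10 (H(s, c) = 6 + 4 = 10)
M(Y, N) = 10
1197*M(-3, r(0, -1*5)) = 1197*10 = 11970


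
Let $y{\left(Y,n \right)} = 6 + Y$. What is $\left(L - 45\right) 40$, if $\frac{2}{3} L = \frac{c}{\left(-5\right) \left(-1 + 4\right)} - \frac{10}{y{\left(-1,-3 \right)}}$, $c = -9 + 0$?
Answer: $-1884$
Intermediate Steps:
$c = -9$
$L = - \frac{21}{10}$ ($L = \frac{3 \left(- \frac{9}{\left(-5\right) \left(-1 + 4\right)} - \frac{10}{6 - 1}\right)}{2} = \frac{3 \left(- \frac{9}{\left(-5\right) 3} - \frac{10}{5}\right)}{2} = \frac{3 \left(- \frac{9}{-15} - 2\right)}{2} = \frac{3 \left(\left(-9\right) \left(- \frac{1}{15}\right) - 2\right)}{2} = \frac{3 \left(\frac{3}{5} - 2\right)}{2} = \frac{3}{2} \left(- \frac{7}{5}\right) = - \frac{21}{10} \approx -2.1$)
$\left(L - 45\right) 40 = \left(- \frac{21}{10} - 45\right) 40 = \left(- \frac{471}{10}\right) 40 = -1884$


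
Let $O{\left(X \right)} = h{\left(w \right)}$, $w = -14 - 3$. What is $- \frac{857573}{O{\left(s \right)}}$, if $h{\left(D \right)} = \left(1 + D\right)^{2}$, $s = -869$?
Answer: $- \frac{857573}{256} \approx -3349.9$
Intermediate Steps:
$w = -17$
$O{\left(X \right)} = 256$ ($O{\left(X \right)} = \left(1 - 17\right)^{2} = \left(-16\right)^{2} = 256$)
$- \frac{857573}{O{\left(s \right)}} = - \frac{857573}{256}$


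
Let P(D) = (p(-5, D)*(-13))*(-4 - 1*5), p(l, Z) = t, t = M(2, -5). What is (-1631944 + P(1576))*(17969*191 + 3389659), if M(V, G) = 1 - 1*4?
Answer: -11135088828710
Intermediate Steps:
M(V, G) = -3 (M(V, G) = 1 - 4 = -3)
t = -3
p(l, Z) = -3
P(D) = -351 (P(D) = (-3*(-13))*(-4 - 1*5) = 39*(-4 - 5) = 39*(-9) = -351)
(-1631944 + P(1576))*(17969*191 + 3389659) = (-1631944 - 351)*(17969*191 + 3389659) = -1632295*(3432079 + 3389659) = -1632295*6821738 = -11135088828710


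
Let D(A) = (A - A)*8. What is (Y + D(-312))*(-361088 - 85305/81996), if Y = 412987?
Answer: -4075886673149537/27332 ≈ -1.4913e+11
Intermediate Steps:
D(A) = 0 (D(A) = 0*8 = 0)
(Y + D(-312))*(-361088 - 85305/81996) = (412987 + 0)*(-361088 - 85305/81996) = 412987*(-361088 - 85305*1/81996) = 412987*(-361088 - 28435/27332) = 412987*(-9869285651/27332) = -4075886673149537/27332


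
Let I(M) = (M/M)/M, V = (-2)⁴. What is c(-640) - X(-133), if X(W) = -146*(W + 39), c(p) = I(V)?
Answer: -219583/16 ≈ -13724.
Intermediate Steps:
V = 16
I(M) = 1/M
c(p) = 1/16
X(W) = -5694 - 146*W (X(W) = -146*(39 + W) = -5694 - 146*W)
c(-640) - X(-133) = 1/16 - (-5694 - 146*(-133)) = 1/16 - (-5694 + 19418) = 1/16 - 1*13724 = 1/16 - 13724 = -219583/16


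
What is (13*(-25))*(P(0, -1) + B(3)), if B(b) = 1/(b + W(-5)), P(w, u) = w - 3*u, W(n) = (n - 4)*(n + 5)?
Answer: -3250/3 ≈ -1083.3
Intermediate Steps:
W(n) = (-4 + n)*(5 + n)
B(b) = 1/b (B(b) = 1/(b + (-20 - 5 + (-5)²)) = 1/(b + (-20 - 5 + 25)) = 1/(b + 0) = 1/b)
(13*(-25))*(P(0, -1) + B(3)) = (13*(-25))*((0 - 3*(-1)) + 1/3) = -325*((0 + 3) + ⅓) = -325*(3 + ⅓) = -325*10/3 = -3250/3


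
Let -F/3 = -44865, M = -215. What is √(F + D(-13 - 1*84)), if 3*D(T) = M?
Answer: √1210710/3 ≈ 366.77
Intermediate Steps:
D(T) = -215/3 (D(T) = (⅓)*(-215) = -215/3)
F = 134595 (F = -3*(-44865) = 134595)
√(F + D(-13 - 1*84)) = √(134595 - 215/3) = √(403570/3) = √1210710/3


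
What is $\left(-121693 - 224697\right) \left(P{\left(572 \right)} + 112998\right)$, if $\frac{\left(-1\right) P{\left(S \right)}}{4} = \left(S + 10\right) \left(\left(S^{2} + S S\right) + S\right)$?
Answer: $528101802467580$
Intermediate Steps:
$P{\left(S \right)} = - 4 \left(10 + S\right) \left(S + 2 S^{2}\right)$ ($P{\left(S \right)} = - 4 \left(S + 10\right) \left(\left(S^{2} + S S\right) + S\right) = - 4 \left(10 + S\right) \left(\left(S^{2} + S^{2}\right) + S\right) = - 4 \left(10 + S\right) \left(2 S^{2} + S\right) = - 4 \left(10 + S\right) \left(S + 2 S^{2}\right)$)
$\left(-121693 - 224697\right) \left(P{\left(572 \right)} + 112998\right) = \left(-121693 - 224697\right) \left(\left(-4\right) 572 \left(10 + 2 \cdot 572^{2} + 21 \cdot 572\right) + 112998\right) = - 346390 \left(\left(-4\right) 572 \left(10 + 2 \cdot 327184 + 12012\right) + 112998\right) = - 346390 \left(\left(-4\right) 572 \left(10 + 654368 + 12012\right) + 112998\right) = - 346390 \left(\left(-4\right) 572 \cdot 666390 + 112998\right) = - 346390 \left(-1524700320 + 112998\right) = \left(-346390\right) \left(-1524587322\right) = 528101802467580$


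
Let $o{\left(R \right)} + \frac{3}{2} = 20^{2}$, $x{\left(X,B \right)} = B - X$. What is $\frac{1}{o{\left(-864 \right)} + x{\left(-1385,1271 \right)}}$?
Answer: $\frac{2}{6109} \approx 0.00032739$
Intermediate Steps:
$o{\left(R \right)} = \frac{797}{2}$ ($o{\left(R \right)} = - \frac{3}{2} + 20^{2} = - \frac{3}{2} + 400 = \frac{797}{2}$)
$\frac{1}{o{\left(-864 \right)} + x{\left(-1385,1271 \right)}} = \frac{1}{\frac{797}{2} + \left(1271 - -1385\right)} = \frac{1}{\frac{797}{2} + \left(1271 + 1385\right)} = \frac{1}{\frac{797}{2} + 2656} = \frac{1}{\frac{6109}{2}} = \frac{2}{6109}$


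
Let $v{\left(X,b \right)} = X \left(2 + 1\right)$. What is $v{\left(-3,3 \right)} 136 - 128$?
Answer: $-1352$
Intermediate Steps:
$v{\left(X,b \right)} = 3 X$ ($v{\left(X,b \right)} = X 3 = 3 X$)
$v{\left(-3,3 \right)} 136 - 128 = 3 \left(-3\right) 136 - 128 = \left(-9\right) 136 - 128 = -1224 - 128 = -1352$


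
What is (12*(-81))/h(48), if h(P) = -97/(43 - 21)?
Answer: 21384/97 ≈ 220.45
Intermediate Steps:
h(P) = -97/22
(12*(-81))/h(48) = (12*(-81))/(-97/22) = -972*(-22/97) = 21384/97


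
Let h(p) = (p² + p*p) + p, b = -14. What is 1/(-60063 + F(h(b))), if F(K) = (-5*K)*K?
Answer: -1/774483 ≈ -1.2912e-6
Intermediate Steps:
h(p) = p + 2*p² (h(p) = (p² + p²) + p = 2*p² + p = p + 2*p²)
F(K) = -5*K²
1/(-60063 + F(h(b))) = 1/(-60063 - 5*196*(1 + 2*(-14))²) = 1/(-60063 - 5*196*(1 - 28)²) = 1/(-60063 - 5*(-14*(-27))²) = 1/(-60063 - 5*378²) = 1/(-60063 - 5*142884) = 1/(-60063 - 714420) = 1/(-774483) = -1/774483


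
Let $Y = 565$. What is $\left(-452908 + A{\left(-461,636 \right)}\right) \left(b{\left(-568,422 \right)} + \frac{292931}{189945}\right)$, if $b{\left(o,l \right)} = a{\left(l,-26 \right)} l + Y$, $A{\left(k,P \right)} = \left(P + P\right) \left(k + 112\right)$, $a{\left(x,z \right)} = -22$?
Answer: $\frac{1485014701674064}{189945} \approx 7.8181 \cdot 10^{9}$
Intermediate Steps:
$A{\left(k,P \right)} = 2 P \left(112 + k\right)$
$b{\left(o,l \right)} = 565 - 22 l$ ($b{\left(o,l \right)} = - 22 l + 565 = 565 - 22 l$)
$\left(-452908 + A{\left(-461,636 \right)}\right) \left(b{\left(-568,422 \right)} + \frac{292931}{189945}\right) = \left(-452908 + 2 \cdot 636 \left(112 - 461\right)\right) \left(\left(565 - 9284\right) + \frac{292931}{189945}\right) = \left(-452908 + 2 \cdot 636 \left(-349\right)\right) \left(\left(565 - 9284\right) + 292931 \cdot \frac{1}{189945}\right) = \left(-452908 - 443928\right) \left(-8719 + \frac{292931}{189945}\right) = \left(-896836\right) \left(- \frac{1655837524}{189945}\right) = \frac{1485014701674064}{189945}$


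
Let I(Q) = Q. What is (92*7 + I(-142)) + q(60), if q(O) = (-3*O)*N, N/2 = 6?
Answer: -1658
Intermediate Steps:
N = 12 (N = 2*6 = 12)
q(O) = -36*O (q(O) = -3*O*12 = -36*O)
(92*7 + I(-142)) + q(60) = (92*7 - 142) - 36*60 = (644 - 142) - 2160 = 502 - 2160 = -1658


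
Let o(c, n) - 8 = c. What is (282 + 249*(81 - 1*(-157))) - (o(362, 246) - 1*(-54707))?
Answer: 4467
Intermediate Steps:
o(c, n) = 8 + c
(282 + 249*(81 - 1*(-157))) - (o(362, 246) - 1*(-54707)) = (282 + 249*(81 - 1*(-157))) - ((8 + 362) - 1*(-54707)) = (282 + 249*(81 + 157)) - (370 + 54707) = (282 + 249*238) - 1*55077 = (282 + 59262) - 55077 = 59544 - 55077 = 4467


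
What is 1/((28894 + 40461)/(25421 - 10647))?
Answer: 14774/69355 ≈ 0.21302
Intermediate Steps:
1/((28894 + 40461)/(25421 - 10647)) = 1/(69355/14774) = 14774/69355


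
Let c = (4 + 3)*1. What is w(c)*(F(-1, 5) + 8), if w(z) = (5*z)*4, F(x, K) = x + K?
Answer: 1680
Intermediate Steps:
F(x, K) = K + x
c = 7 (c = 7*1 = 7)
w(z) = 20*z
w(c)*(F(-1, 5) + 8) = (20*7)*((5 - 1) + 8) = 140*(4 + 8) = 140*12 = 1680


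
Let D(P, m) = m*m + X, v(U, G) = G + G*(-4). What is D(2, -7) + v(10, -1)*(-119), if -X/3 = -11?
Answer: -275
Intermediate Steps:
X = 33 (X = -3*(-11) = 33)
v(U, G) = -3*G (v(U, G) = G - 4*G = -3*G)
D(P, m) = 33 + m² (D(P, m) = m*m + 33 = m² + 33 = 33 + m²)
D(2, -7) + v(10, -1)*(-119) = (33 + (-7)²) - 3*(-1)*(-119) = (33 + 49) + 3*(-119) = 82 - 357 = -275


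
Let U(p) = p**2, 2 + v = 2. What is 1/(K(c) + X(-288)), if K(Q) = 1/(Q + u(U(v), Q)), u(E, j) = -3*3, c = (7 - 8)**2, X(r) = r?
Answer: -8/2305 ≈ -0.0034707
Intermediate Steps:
v = 0 (v = -2 + 2 = 0)
c = 1 (c = (-1)**2 = 1)
u(E, j) = -9
K(Q) = 1/(-9 + Q) (K(Q) = 1/(Q - 9) = 1/(-9 + Q))
1/(K(c) + X(-288)) = 1/(1/(-9 + 1) - 288) = 1/(1/(-8) - 288) = 1/(-1/8 - 288) = 1/(-2305/8) = -8/2305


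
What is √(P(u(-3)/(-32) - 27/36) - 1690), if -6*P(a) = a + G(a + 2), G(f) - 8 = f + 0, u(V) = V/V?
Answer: 5*I*√4330/8 ≈ 41.127*I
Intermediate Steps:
u(V) = 1
G(f) = 8 + f (G(f) = 8 + (f + 0) = 8 + f)
P(a) = -5/3 - a/3 (P(a) = -(a + (8 + (a + 2)))/6 = -(a + (8 + (2 + a)))/6 = -(a + (10 + a))/6 = -(10 + 2*a)/6 = -5/3 - a/3)
√(P(u(-3)/(-32) - 27/36) - 1690) = √((-5/3 - (1/(-32) - 27/36)/3) - 1690) = √((-5/3 - (1*(-1/32) - 27*1/36)/3) - 1690) = √((-5/3 - (-1/32 - ¾)/3) - 1690) = √((-5/3 - ⅓*(-25/32)) - 1690) = √((-5/3 + 25/96) - 1690) = √(-45/32 - 1690) = √(-54125/32) = 5*I*√4330/8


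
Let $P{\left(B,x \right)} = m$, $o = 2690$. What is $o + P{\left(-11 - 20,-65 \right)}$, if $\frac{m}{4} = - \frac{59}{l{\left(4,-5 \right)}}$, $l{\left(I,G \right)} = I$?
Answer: $2631$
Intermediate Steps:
$m = -59$ ($m = 4 \left(- \frac{59}{4}\right) = -59$)
$P{\left(B,x \right)} = -59$
$o + P{\left(-11 - 20,-65 \right)} = 2690 - 59 = 2631$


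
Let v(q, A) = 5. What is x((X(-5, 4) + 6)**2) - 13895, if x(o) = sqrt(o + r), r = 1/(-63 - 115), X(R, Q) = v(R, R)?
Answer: -13895 + 3*sqrt(425954)/178 ≈ -13884.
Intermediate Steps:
X(R, Q) = 5
r = -1/178 (r = 1/(-178) = -1/178 ≈ -0.0056180)
x(o) = sqrt(-1/178 + o) (x(o) = sqrt(o - 1/178) = sqrt(-1/178 + o))
x((X(-5, 4) + 6)**2) - 13895 = sqrt(-178 + 31684*(5 + 6)**2)/178 - 13895 = sqrt(-178 + 31684*11**2)/178 - 13895 = sqrt(-178 + 31684*121)/178 - 13895 = sqrt(-178 + 3833764)/178 - 13895 = sqrt(3833586)/178 - 13895 = (3*sqrt(425954))/178 - 13895 = 3*sqrt(425954)/178 - 13895 = -13895 + 3*sqrt(425954)/178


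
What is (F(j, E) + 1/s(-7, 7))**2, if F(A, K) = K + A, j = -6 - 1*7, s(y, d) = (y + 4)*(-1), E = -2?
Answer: 1936/9 ≈ 215.11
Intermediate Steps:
s(y, d) = -4 - y (s(y, d) = (4 + y)*(-1) = -4 - y)
j = -13 (j = -6 - 7 = -13)
F(A, K) = A + K
(F(j, E) + 1/s(-7, 7))**2 = ((-13 - 2) + 1/(-4 - 1*(-7)))**2 = (-15 + 1/(-4 + 7))**2 = (-15 + 1/3)**2 = (-44/3)**2 = 1936/9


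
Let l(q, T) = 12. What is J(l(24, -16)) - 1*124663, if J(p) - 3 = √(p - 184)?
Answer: -124660 + 2*I*√43 ≈ -1.2466e+5 + 13.115*I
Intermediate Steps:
J(p) = 3 + √(-184 + p) (J(p) = 3 + √(p - 184) = 3 + √(-184 + p))
J(l(24, -16)) - 1*124663 = (3 + √(-184 + 12)) - 1*124663 = (3 + √(-172)) - 124663 = (3 + 2*I*√43) - 124663 = -124660 + 2*I*√43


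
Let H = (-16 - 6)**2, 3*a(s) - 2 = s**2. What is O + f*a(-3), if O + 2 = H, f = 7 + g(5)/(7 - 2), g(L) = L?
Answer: 1534/3 ≈ 511.33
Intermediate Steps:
a(s) = 2/3 + s**2/3
f = 8 (f = 7 + 5/(7 - 2) = 7 + 5/5 = 7 + 5*(1/5) = 7 + 1 = 8)
H = 484 (H = (-22)**2 = 484)
O = 482 (O = -2 + 484 = 482)
O + f*a(-3) = 482 + 8*(2/3 + (1/3)*(-3)**2) = 482 + 8*(2/3 + (1/3)*9) = 482 + 8*(2/3 + 3) = 482 + 8*(11/3) = 482 + 88/3 = 1534/3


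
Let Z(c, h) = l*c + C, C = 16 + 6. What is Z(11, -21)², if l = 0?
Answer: 484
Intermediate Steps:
C = 22
Z(c, h) = 22 (Z(c, h) = 0*c + 22 = 0 + 22 = 22)
Z(11, -21)² = 22² = 484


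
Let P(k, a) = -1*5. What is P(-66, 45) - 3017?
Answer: -3022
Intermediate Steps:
P(k, a) = -5
P(-66, 45) - 3017 = -5 - 3017 = -3022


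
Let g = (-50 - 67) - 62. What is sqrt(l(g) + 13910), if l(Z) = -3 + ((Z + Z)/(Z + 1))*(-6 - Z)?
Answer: sqrt(112913410)/89 ≈ 119.39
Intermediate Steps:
g = -179 (g = -117 - 62 = -179)
l(Z) = -3 + 2*Z*(-6 - Z)/(1 + Z) (l(Z) = -3 + ((2*Z)/(1 + Z))*(-6 - Z) = -3 + (2*Z/(1 + Z))*(-6 - Z) = -3 + 2*Z*(-6 - Z)/(1 + Z))
sqrt(l(g) + 13910) = sqrt((-3 - 15*(-179) - 2*(-179)**2)/(1 - 179) + 13910) = sqrt((-3 + 2685 - 2*32041)/(-178) + 13910) = sqrt(-(-3 + 2685 - 64082)/178 + 13910) = sqrt(-1/178*(-61400) + 13910) = sqrt(30700/89 + 13910) = sqrt(1268690/89) = sqrt(112913410)/89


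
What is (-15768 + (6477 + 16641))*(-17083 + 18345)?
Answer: 9275700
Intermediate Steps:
(-15768 + (6477 + 16641))*(-17083 + 18345) = (-15768 + 23118)*1262 = 7350*1262 = 9275700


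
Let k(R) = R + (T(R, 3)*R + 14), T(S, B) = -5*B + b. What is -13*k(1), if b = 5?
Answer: -65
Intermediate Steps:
T(S, B) = 5 - 5*B (T(S, B) = -5*B + 5 = 5 - 5*B)
k(R) = 14 - 9*R (k(R) = R + ((5 - 5*3)*R + 14) = R + ((5 - 15)*R + 14) = R + (-10*R + 14) = R + (14 - 10*R) = 14 - 9*R)
-13*k(1) = -13*(14 - 9*1) = -13*(14 - 9) = -13*5 = -65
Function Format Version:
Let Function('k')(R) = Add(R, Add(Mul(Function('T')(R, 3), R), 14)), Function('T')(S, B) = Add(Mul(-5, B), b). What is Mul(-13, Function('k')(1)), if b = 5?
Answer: -65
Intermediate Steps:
Function('T')(S, B) = Add(5, Mul(-5, B)) (Function('T')(S, B) = Add(Mul(-5, B), 5) = Add(5, Mul(-5, B)))
Function('k')(R) = Add(14, Mul(-9, R)) (Function('k')(R) = Add(R, Add(Mul(Add(5, Mul(-5, 3)), R), 14)) = Add(R, Add(Mul(Add(5, -15), R), 14)) = Add(R, Add(Mul(-10, R), 14)) = Add(R, Add(14, Mul(-10, R))) = Add(14, Mul(-9, R)))
Mul(-13, Function('k')(1)) = Mul(-13, Add(14, Mul(-9, 1))) = Mul(-13, Add(14, -9)) = Mul(-13, 5) = -65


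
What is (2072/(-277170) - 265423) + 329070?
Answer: 8820518459/138585 ≈ 63647.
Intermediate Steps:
(2072/(-277170) - 265423) + 329070 = (2072*(-1/277170) - 265423) + 329070 = (-1036/138585 - 265423) + 329070 = -36783647491/138585 + 329070 = 8820518459/138585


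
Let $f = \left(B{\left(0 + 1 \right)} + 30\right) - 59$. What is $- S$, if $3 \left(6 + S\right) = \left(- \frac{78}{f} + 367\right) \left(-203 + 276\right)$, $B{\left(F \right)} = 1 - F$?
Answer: $- \frac{782111}{87} \approx -8989.8$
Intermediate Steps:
$f = -29$ ($f = \left(\left(1 - \left(0 + 1\right)\right) + 30\right) - 59 = \left(\left(1 - 1\right) + 30\right) - 59 = \left(0 + 30\right) - 59 = 30 - 59 = -29$)
$S = \frac{782111}{87}$ ($S = -6 + \frac{\left(- \frac{78}{-29} + 367\right) \left(-203 + 276\right)}{3} = -6 + \frac{\left(\left(-78\right) \left(- \frac{1}{29}\right) + 367\right) 73}{3} = -6 + \frac{\left(\frac{78}{29} + 367\right) 73}{3} = -6 + \frac{\frac{10721}{29} \cdot 73}{3} = -6 + \frac{1}{3} \cdot \frac{782633}{29} = -6 + \frac{782633}{87} = \frac{782111}{87} \approx 8989.8$)
$- S = \left(-1\right) \frac{782111}{87} = - \frac{782111}{87}$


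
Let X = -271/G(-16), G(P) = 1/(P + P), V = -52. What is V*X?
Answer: -450944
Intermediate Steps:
G(P) = 1/(2*P)
X = 8672 (X = -271/((½)/(-16)) = -271/((½)*(-1/16)) = -271/(-1/32) = -271*(-32) = 8672)
V*X = -52*8672 = -450944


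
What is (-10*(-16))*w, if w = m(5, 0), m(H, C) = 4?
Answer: 640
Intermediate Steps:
w = 4
(-10*(-16))*w = -10*(-16)*4 = 160*4 = 640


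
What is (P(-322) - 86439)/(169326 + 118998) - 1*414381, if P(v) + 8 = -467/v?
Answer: -12823765264145/30946776 ≈ -4.1438e+5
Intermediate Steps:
P(v) = -8 - 467/v
(P(-322) - 86439)/(169326 + 118998) - 1*414381 = ((-8 - 467/(-322)) - 86439)/(169326 + 118998) - 1*414381 = ((-8 - 467*(-1/322)) - 86439)/288324 - 414381 = ((-8 + 467/322) - 86439)*(1/288324) - 414381 = (-2109/322 - 86439)*(1/288324) - 414381 = -27835467/322*1/288324 - 414381 = -9278489/30946776 - 414381 = -12823765264145/30946776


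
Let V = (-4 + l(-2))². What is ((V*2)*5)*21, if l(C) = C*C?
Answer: 0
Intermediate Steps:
l(C) = C²
V = 0 (V = (-4 + (-2)²)² = (-4 + 4)² = 0² = 0)
((V*2)*5)*21 = ((0*2)*5)*21 = (0*5)*21 = 0*21 = 0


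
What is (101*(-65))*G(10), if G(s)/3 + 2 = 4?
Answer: -39390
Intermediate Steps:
G(s) = 6 (G(s) = -6 + 3*4 = -6 + 12 = 6)
(101*(-65))*G(10) = (101*(-65))*6 = -6565*6 = -39390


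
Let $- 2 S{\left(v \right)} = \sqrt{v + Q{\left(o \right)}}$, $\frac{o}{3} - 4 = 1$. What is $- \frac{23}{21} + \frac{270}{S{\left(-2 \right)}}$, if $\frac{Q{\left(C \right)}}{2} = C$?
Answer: $- \frac{23}{21} - \frac{270 \sqrt{7}}{7} \approx -103.15$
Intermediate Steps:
$o = 15$ ($o = 12 + 3 \cdot 1 = 12 + 3 = 15$)
$Q{\left(C \right)} = 2 C$
$S{\left(v \right)} = - \frac{\sqrt{30 + v}}{2}$ ($S{\left(v \right)} = - \frac{\sqrt{v + 2 \cdot 15}}{2} = - \frac{\sqrt{v + 30}}{2} = - \frac{\sqrt{30 + v}}{2}$)
$- \frac{23}{21} + \frac{270}{S{\left(-2 \right)}} = - \frac{23}{21} + \frac{270}{\left(- \frac{1}{2}\right) \sqrt{30 - 2}} = \left(-23\right) \frac{1}{21} + \frac{270}{\left(- \frac{1}{2}\right) \sqrt{28}} = - \frac{23}{21} + \frac{270}{\left(- \frac{1}{2}\right) 2 \sqrt{7}} = - \frac{23}{21} + \frac{270}{\left(-1\right) \sqrt{7}} = - \frac{23}{21} + 270 \left(- \frac{\sqrt{7}}{7}\right) = - \frac{23}{21} - \frac{270 \sqrt{7}}{7}$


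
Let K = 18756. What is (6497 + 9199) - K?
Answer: -3060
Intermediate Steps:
(6497 + 9199) - K = (6497 + 9199) - 1*18756 = 15696 - 18756 = -3060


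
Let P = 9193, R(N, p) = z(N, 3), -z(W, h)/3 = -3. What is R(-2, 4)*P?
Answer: 82737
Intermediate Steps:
z(W, h) = 9 (z(W, h) = -3*(-3) = 9)
R(N, p) = 9
R(-2, 4)*P = 9*9193 = 82737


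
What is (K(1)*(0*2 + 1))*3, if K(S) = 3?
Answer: 9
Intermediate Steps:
(K(1)*(0*2 + 1))*3 = (3*(0*2 + 1))*3 = (3*(0 + 1))*3 = (3*1)*3 = 3*3 = 9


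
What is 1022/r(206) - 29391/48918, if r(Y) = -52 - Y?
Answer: -9596179/2103474 ≈ -4.5621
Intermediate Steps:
1022/r(206) - 29391/48918 = 1022/(-52 - 1*206) - 29391/48918 = 1022/(-52 - 206) - 29391*1/48918 = 1022/(-258) - 9797/16306 = 1022*(-1/258) - 9797/16306 = -511/129 - 9797/16306 = -9596179/2103474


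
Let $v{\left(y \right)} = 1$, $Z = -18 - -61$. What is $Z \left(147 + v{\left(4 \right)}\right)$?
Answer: $6364$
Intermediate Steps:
$Z = 43$ ($Z = -18 + 61 = 43$)
$Z \left(147 + v{\left(4 \right)}\right) = 43 \left(147 + 1\right) = 43 \cdot 148 = 6364$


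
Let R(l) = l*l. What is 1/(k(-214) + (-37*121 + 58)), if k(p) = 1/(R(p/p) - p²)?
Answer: -45795/202368106 ≈ -0.00022630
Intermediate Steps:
R(l) = l²
k(p) = 1/(1 - p²) (k(p) = 1/((p/p)² - p²) = 1/(1² - p²) = 1/(1 - p²))
1/(k(-214) + (-37*121 + 58)) = 1/(-1/(-1 + (-214)²) + (-37*121 + 58)) = 1/(-1/(-1 + 45796) + (-4477 + 58)) = 1/(-1/45795 - 4419) = 1/(-202368106/45795) = -45795/202368106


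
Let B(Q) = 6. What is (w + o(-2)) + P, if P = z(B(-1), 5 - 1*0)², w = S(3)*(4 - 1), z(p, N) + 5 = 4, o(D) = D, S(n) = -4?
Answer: -13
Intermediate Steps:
z(p, N) = -1 (z(p, N) = -5 + 4 = -1)
w = -12 (w = -4*(4 - 1) = -4*3 = -12)
P = 1 (P = (-1)² = 1)
(w + o(-2)) + P = (-12 - 2) + 1 = -14 + 1 = -13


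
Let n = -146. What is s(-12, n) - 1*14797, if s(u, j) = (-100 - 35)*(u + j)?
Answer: 6533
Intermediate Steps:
s(u, j) = -135*j - 135*u (s(u, j) = -135*(j + u) = -135*j - 135*u)
s(-12, n) - 1*14797 = (-135*(-146) - 135*(-12)) - 1*14797 = (19710 + 1620) - 14797 = 21330 - 14797 = 6533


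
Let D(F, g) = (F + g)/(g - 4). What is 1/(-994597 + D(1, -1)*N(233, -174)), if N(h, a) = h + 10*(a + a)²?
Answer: -1/994597 ≈ -1.0054e-6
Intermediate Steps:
D(F, g) = (F + g)/(-4 + g)
N(h, a) = h + 40*a² (N(h, a) = h + 10*(2*a)² = h + 10*(4*a²) = h + 40*a²)
1/(-994597 + D(1, -1)*N(233, -174)) = 1/(-994597 + ((1 - 1)/(-4 - 1))*(233 + 40*(-174)²)) = 1/(-994597 + (0/(-5))*(233 + 40*30276)) = 1/(-994597 + (-⅕*0)*(233 + 1211040)) = 1/(-994597 + 0*1211273) = 1/(-994597 + 0) = 1/(-994597) = -1/994597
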